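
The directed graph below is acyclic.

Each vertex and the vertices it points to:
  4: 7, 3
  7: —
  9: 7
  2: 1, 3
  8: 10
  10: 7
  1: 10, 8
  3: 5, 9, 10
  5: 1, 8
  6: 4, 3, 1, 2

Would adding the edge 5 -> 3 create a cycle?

Adding 5→3 creates a cycle iff 3 can already reach 5.
Path from 3: 3 → 5.
So 3 → … → 5 → 3 is a cycle.

Yes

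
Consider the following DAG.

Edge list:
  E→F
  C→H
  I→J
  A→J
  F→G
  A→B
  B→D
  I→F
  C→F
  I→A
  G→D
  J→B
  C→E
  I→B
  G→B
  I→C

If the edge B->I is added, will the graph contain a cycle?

Yes

Adding B→I creates a cycle iff I can already reach B.
Path from I: I → B.
So I → … → B → I is a cycle.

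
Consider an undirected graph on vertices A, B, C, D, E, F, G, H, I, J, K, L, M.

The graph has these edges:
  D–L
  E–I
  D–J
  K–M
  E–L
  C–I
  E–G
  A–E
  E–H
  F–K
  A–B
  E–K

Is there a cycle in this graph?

No

DFS, tracking each vertex's parent; an edge to a visited non-parent vertex closes a cycle.
Start from M:
visit M (parent –)
  visit K (parent M)
    K–M: parent, skip
    visit F (parent K)
      F–K: parent, skip
    visit E (parent K)
      E–K: parent, skip
      visit H (parent E)
        H–E: parent, skip
      visit G (parent E)
        G–E: parent, skip
      visit I (parent E)
        visit C (parent I)
          C–I: parent, skip
        I–E: parent, skip
      visit A (parent E)
        visit B (parent A)
          B–A: parent, skip
        A–E: parent, skip
      visit L (parent E)
        visit D (parent L)
          D–L: parent, skip
          visit J (parent D)
            J–D: parent, skip
        L–E: parent, skip
No non-parent visited neighbor found — the graph is a forest.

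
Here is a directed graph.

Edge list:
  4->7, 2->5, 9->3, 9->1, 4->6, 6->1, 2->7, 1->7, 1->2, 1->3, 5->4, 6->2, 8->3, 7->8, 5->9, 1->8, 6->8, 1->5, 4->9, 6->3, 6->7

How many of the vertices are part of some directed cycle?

A vertex is on a directed cycle iff it belongs to a strongly connected component of size ≥ 2 (or has a self-loop).
The vertices on cycles are {1, 2, 4, 5, 6, 9} — 6 in total.

6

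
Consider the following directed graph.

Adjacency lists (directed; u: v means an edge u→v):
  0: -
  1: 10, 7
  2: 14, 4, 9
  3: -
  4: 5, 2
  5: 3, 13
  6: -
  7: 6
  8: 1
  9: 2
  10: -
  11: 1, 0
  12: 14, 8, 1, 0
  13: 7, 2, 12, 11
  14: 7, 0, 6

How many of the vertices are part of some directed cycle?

5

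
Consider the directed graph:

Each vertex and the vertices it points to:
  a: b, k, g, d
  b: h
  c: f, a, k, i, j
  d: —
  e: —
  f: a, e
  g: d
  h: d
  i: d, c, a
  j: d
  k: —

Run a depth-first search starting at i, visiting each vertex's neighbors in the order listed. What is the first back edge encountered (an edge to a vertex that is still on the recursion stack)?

DFS from i (visiting each vertex's neighbors in the order listed); mark gray on enter, black on exit:
i gray
  d gray
  d black
  c gray
    f gray
      a gray
        b gray
          h gray
            h→d: d black — skip
          h black
        b black
        k gray
        k black
        g gray
          g→d: d black — skip
        g black
        a→d: d black — skip
      a black
      e gray
      e black
    f black
    c→a: a black — skip
    c→k: k black — skip
    c→i: i is gray → back edge
First back edge: c → i.

c->i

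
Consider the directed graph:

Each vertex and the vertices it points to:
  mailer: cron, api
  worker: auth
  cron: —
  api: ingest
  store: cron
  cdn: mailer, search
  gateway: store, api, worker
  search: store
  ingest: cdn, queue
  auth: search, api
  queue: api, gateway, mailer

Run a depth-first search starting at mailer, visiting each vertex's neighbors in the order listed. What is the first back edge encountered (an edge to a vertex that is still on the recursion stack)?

cdn->mailer

DFS from mailer (visiting each vertex's neighbors in the order listed); mark gray on enter, black on exit:
mailer gray
  cron gray
  cron black
  api gray
    ingest gray
      cdn gray
        cdn→mailer: mailer is gray → back edge
First back edge: cdn → mailer.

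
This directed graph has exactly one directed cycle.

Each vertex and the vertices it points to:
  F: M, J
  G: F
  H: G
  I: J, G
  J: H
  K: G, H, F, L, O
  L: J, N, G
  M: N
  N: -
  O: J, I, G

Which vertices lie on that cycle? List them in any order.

F, G, H, J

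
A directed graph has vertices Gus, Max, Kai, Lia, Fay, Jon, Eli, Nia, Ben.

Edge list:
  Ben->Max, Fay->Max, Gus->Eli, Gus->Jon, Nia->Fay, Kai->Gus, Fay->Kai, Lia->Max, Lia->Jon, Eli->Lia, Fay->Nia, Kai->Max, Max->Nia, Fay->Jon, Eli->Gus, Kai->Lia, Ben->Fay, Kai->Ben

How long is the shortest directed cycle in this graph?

For each vertex v, BFS finds the shortest path from v back to v.
The shortest such closed walk is Gus → Eli → Gus, length 2.

2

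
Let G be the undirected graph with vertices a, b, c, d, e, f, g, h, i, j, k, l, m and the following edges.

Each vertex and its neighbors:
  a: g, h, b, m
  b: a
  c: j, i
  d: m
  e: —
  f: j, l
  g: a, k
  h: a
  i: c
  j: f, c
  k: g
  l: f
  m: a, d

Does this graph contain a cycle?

No

DFS, tracking each vertex's parent; an edge to a visited non-parent vertex closes a cycle.
Start from f:
visit f (parent –)
  visit j (parent f)
    j–f: parent, skip
    visit c (parent j)
      c–j: parent, skip
      visit i (parent c)
        i–c: parent, skip
  visit l (parent f)
    l–f: parent, skip
visit a (parent –)
  visit g (parent a)
    g–a: parent, skip
    visit k (parent g)
      k–g: parent, skip
  visit h (parent a)
    h–a: parent, skip
  visit b (parent a)
    b–a: parent, skip
  visit m (parent a)
    m–a: parent, skip
    visit d (parent m)
      d–m: parent, skip
visit e (parent –)
No non-parent visited neighbor found — the graph is a forest.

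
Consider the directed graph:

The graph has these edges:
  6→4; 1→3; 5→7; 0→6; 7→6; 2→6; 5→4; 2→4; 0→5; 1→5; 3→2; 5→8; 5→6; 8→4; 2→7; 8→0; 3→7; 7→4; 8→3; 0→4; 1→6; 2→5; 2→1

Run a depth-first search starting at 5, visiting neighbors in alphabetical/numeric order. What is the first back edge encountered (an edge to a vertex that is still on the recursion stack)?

DFS from 5 (visiting neighbors in alphabetical/numeric order); mark gray on enter, black on exit:
5 gray
  4 gray
  4 black
  6 gray
    6→4: 4 black — skip
  6 black
  7 gray
    7→4: 4 black — skip
    7→6: 6 black — skip
  7 black
  8 gray
    0 gray
      0→4: 4 black — skip
      0→5: 5 is gray → back edge
First back edge: 0 → 5.

0->5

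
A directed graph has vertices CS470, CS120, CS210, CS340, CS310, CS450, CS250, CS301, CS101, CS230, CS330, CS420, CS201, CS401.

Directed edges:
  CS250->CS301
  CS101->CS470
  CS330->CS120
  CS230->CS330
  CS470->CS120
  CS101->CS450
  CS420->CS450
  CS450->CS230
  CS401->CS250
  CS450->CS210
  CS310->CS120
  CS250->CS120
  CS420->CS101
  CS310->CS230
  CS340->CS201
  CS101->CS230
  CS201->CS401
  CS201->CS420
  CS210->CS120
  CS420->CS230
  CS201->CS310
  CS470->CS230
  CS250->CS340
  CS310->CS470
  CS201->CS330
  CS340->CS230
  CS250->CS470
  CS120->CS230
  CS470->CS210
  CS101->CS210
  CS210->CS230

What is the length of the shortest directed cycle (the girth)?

3

For each vertex v, BFS finds the shortest path from v back to v.
The shortest such closed walk is CS330 → CS120 → CS230 → CS330, length 3.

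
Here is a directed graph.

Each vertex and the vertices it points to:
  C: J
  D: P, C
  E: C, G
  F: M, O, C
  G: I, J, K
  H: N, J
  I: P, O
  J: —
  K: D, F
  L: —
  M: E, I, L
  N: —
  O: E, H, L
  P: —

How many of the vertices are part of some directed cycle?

7

A vertex is on a directed cycle iff it belongs to a strongly connected component of size ≥ 2 (or has a self-loop).
The vertices on cycles are {E, F, G, I, K, M, O} — 7 in total.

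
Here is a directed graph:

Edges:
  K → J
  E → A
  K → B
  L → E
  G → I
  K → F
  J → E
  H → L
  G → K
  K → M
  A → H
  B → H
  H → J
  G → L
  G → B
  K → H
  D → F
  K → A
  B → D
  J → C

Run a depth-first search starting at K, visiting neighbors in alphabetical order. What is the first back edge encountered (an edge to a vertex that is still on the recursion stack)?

DFS from K (visiting neighbors in alphabetical order); mark gray on enter, black on exit:
K gray
  A gray
    H gray
      J gray
        C gray
        C black
        E gray
          E→A: A is gray → back edge
First back edge: E → A.

E->A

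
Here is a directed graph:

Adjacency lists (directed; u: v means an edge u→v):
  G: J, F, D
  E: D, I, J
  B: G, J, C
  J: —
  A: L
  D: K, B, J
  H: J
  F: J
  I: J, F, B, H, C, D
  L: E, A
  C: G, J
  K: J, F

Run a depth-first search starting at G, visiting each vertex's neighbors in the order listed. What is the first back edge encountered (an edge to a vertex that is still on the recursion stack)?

B→G

DFS from G (visiting each vertex's neighbors in the order listed); mark gray on enter, black on exit:
G gray
  J gray
  J black
  F gray
    F→J: J black — skip
  F black
  D gray
    K gray
      K→J: J black — skip
      K→F: F black — skip
    K black
    B gray
      B→G: G is gray → back edge
First back edge: B → G.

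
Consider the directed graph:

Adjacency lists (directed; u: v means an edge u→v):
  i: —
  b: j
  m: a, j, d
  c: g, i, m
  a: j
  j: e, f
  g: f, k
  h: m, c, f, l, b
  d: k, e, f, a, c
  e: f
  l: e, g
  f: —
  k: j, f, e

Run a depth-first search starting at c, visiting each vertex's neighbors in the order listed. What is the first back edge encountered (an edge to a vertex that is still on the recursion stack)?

d→c

DFS from c (visiting each vertex's neighbors in the order listed); mark gray on enter, black on exit:
c gray
  g gray
    f gray
    f black
    k gray
      j gray
        e gray
          e→f: f black — skip
        e black
        j→f: f black — skip
      j black
      k→f: f black — skip
      k→e: e black — skip
    k black
  g black
  i gray
  i black
  m gray
    a gray
      a→j: j black — skip
    a black
    m→j: j black — skip
    d gray
      d→k: k black — skip
      d→e: e black — skip
      d→f: f black — skip
      d→a: a black — skip
      d→c: c is gray → back edge
First back edge: d → c.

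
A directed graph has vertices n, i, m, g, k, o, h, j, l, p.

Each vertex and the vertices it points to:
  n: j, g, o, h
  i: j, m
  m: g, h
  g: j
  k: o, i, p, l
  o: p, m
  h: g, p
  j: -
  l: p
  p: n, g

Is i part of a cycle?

i lies on a cycle iff there is a path from i back to itself.
Exploring from i, it never reaches itself; equivalently, its strongly connected component is a singleton.

No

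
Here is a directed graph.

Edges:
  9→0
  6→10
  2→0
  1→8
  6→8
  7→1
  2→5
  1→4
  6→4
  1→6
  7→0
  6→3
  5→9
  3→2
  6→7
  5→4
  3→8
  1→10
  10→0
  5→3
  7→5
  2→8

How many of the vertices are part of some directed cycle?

6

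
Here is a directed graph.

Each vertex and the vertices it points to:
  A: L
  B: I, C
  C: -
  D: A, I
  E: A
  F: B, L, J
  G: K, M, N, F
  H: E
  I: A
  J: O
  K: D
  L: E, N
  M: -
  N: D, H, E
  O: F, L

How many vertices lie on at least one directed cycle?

10

A vertex is on a directed cycle iff it belongs to a strongly connected component of size ≥ 2 (or has a self-loop).
The vertices on cycles are {A, D, E, F, H, I, J, L, N, O} — 10 in total.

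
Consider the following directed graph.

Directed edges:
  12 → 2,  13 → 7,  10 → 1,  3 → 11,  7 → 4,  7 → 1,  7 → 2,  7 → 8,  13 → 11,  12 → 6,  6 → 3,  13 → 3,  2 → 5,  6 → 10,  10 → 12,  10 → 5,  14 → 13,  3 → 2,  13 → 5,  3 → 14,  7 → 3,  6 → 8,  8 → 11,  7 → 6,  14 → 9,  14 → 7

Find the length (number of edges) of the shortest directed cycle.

3

For each vertex v, BFS finds the shortest path from v back to v.
The shortest such closed walk is 14 → 13 → 3 → 14, length 3.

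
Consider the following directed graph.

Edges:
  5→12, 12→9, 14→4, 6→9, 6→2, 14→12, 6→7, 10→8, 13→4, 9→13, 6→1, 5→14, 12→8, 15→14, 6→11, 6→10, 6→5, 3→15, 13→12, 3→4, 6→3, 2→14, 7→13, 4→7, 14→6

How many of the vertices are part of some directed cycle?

A vertex is on a directed cycle iff it belongs to a strongly connected component of size ≥ 2 (or has a self-loop).
The vertices on cycles are {2, 3, 4, 5, 6, 7, 9, 12, 13, 14, 15} — 11 in total.

11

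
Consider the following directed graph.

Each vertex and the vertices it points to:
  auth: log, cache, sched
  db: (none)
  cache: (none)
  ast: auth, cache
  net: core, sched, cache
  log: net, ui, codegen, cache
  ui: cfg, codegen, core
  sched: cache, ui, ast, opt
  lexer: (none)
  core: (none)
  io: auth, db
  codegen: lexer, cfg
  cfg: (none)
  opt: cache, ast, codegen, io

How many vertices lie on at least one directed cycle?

A vertex is on a directed cycle iff it belongs to a strongly connected component of size ≥ 2 (or has a self-loop).
The vertices on cycles are {io, ast, log, net, opt, auth, sched} — 7 in total.

7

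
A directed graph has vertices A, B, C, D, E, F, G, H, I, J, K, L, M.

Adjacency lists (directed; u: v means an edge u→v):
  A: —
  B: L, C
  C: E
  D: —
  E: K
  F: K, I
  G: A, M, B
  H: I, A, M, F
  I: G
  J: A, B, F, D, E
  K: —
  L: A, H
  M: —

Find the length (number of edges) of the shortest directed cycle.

For each vertex v, BFS finds the shortest path from v back to v.
The shortest such closed walk is B → L → H → I → G → B, length 5.

5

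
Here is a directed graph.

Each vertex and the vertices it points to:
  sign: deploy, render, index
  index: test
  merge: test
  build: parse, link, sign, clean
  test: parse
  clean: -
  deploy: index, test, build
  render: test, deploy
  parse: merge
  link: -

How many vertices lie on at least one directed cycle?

7

A vertex is on a directed cycle iff it belongs to a strongly connected component of size ≥ 2 (or has a self-loop).
The vertices on cycles are {sign, test, build, merge, parse, deploy, render} — 7 in total.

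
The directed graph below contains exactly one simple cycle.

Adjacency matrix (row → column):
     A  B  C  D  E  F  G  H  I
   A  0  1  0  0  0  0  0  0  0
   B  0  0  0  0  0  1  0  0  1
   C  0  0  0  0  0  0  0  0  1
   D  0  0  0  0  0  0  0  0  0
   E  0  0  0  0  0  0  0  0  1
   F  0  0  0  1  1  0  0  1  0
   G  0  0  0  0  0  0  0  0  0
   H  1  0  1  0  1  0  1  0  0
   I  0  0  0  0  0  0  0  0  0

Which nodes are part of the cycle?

DFS with gray/black marking from B:
B gray
  F gray
    H gray
      A gray
        A→B: B is gray → back edge
Back edge closes the cycle B → F → H → A → B; its vertices are {A, B, F, H}.

A, B, F, H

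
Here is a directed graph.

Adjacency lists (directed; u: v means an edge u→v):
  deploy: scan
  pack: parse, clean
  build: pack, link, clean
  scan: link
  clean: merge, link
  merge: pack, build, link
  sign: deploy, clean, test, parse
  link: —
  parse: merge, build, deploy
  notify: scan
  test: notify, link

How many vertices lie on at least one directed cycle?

5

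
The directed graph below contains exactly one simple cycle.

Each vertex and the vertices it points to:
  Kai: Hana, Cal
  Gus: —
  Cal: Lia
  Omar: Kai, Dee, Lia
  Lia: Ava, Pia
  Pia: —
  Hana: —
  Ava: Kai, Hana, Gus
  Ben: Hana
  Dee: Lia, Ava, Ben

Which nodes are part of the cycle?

Ava, Cal, Kai, Lia

DFS with gray/black marking from Lia:
Lia gray
  Ava gray
    Kai gray
      Hana gray
      Hana black
      Cal gray
        Cal→Lia: Lia is gray → back edge
Back edge closes the cycle Lia → Ava → Kai → Cal → Lia; its vertices are {Ava, Cal, Kai, Lia}.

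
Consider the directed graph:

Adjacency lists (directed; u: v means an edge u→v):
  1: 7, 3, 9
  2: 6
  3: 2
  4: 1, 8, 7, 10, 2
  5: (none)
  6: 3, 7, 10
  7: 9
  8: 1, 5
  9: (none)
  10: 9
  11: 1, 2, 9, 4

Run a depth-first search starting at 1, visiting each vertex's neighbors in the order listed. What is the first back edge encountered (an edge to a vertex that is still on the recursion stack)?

6->3

DFS from 1 (visiting each vertex's neighbors in the order listed); mark gray on enter, black on exit:
1 gray
  7 gray
    9 gray
    9 black
  7 black
  3 gray
    2 gray
      6 gray
        6→3: 3 is gray → back edge
First back edge: 6 → 3.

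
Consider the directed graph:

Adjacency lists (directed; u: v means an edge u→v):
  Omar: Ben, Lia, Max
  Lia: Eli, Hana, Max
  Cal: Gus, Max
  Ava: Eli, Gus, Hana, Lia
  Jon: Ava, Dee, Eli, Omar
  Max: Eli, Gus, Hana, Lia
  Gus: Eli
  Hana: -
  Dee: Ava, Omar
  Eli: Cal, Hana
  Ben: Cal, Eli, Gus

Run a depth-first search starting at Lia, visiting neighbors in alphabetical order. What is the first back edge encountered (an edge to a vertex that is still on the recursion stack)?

Gus->Eli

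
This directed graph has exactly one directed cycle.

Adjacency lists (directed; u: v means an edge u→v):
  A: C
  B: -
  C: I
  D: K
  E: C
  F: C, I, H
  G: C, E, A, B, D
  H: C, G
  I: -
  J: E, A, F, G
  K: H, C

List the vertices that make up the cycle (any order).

D, G, H, K

DFS with gray/black marking from G:
G gray
  C gray
    I gray
    I black
  C black
  E gray
    E→C: C black — skip
  E black
  A gray
    A→C: C black — skip
  A black
  B gray
  B black
  D gray
    K gray
      H gray
        H→C: C black — skip
        H→G: G is gray → back edge
Back edge closes the cycle G → D → K → H → G; its vertices are {D, G, H, K}.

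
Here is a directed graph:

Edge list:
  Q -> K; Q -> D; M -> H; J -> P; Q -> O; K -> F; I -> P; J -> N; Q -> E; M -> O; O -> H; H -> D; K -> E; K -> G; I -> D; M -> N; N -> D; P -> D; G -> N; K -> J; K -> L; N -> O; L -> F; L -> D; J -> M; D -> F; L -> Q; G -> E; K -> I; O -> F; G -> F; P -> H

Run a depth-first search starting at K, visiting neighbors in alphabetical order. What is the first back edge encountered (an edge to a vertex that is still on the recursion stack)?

Q→K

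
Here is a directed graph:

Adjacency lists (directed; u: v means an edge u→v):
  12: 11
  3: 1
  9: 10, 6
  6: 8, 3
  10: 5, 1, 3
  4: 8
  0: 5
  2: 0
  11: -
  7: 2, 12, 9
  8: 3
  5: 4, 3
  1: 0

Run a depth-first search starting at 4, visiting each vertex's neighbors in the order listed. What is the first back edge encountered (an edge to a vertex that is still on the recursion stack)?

DFS from 4 (visiting each vertex's neighbors in the order listed); mark gray on enter, black on exit:
4 gray
  8 gray
    3 gray
      1 gray
        0 gray
          5 gray
            5→4: 4 is gray → back edge
First back edge: 5 → 4.

5->4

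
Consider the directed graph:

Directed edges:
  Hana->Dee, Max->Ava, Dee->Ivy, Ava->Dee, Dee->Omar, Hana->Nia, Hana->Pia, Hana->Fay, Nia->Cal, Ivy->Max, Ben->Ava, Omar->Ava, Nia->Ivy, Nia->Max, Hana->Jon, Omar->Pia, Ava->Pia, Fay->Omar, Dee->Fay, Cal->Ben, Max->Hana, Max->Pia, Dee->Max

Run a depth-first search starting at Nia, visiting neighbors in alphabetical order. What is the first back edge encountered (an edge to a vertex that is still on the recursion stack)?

Omar→Ava

DFS from Nia (visiting neighbors in alphabetical order); mark gray on enter, black on exit:
Nia gray
  Cal gray
    Ben gray
      Ava gray
        Dee gray
          Fay gray
            Omar gray
              Omar→Ava: Ava is gray → back edge
First back edge: Omar → Ava.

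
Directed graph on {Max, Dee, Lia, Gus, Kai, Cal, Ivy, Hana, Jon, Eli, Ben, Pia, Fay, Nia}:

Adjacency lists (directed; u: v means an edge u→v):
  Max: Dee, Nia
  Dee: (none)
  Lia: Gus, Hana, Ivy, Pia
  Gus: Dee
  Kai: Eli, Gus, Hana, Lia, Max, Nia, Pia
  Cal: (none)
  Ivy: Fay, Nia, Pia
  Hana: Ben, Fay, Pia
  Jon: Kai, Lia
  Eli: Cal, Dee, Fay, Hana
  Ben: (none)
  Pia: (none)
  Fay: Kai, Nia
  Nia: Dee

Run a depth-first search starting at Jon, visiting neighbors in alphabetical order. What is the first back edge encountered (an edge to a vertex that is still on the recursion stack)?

Fay→Kai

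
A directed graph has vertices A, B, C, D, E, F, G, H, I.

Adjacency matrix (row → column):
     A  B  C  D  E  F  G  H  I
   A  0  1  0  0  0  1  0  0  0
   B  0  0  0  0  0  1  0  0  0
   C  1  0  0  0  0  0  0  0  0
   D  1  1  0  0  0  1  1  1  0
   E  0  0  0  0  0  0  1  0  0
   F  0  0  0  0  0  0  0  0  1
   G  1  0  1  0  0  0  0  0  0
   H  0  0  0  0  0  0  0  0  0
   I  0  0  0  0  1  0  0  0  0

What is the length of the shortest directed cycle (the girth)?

5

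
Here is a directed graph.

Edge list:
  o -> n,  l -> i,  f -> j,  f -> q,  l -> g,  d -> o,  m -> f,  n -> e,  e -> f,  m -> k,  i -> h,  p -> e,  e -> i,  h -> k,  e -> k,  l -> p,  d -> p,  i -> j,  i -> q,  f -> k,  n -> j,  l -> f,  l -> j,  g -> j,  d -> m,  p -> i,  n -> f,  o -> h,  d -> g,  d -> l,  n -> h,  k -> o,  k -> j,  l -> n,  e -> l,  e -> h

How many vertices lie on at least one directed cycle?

A vertex is on a directed cycle iff it belongs to a strongly connected component of size ≥ 2 (or has a self-loop).
The vertices on cycles are {e, f, h, i, k, l, n, o, p} — 9 in total.

9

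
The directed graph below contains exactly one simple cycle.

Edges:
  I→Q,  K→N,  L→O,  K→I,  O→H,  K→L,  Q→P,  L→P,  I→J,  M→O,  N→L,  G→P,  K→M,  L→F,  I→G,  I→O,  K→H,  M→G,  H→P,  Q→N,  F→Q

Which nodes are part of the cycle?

F, L, N, Q

DFS with gray/black marking from L:
L gray
  F gray
    Q gray
      N gray
        N→L: L is gray → back edge
Back edge closes the cycle L → F → Q → N → L; its vertices are {F, L, N, Q}.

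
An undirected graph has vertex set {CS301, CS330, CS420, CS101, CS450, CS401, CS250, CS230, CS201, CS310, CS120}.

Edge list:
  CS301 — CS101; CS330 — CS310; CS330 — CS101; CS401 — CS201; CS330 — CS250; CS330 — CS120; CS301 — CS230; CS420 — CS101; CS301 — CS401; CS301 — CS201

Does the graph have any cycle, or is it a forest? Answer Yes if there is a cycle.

Yes

DFS, tracking each vertex's parent; an edge to a visited non-parent vertex closes a cycle.
Start from CS330:
visit CS330 (parent –)
  visit CS120 (parent CS330)
    CS120–CS330: parent, skip
  visit CS101 (parent CS330)
    CS101–CS330: parent, skip
    visit CS301 (parent CS101)
      visit CS230 (parent CS301)
        CS230–CS301: parent, skip
      visit CS201 (parent CS301)
        CS201–CS301: parent, skip
        visit CS401 (parent CS201)
          CS401–CS301: CS301 visited and ≠ parent → cycle
Cycle: CS301 – CS201 – CS401 – CS301.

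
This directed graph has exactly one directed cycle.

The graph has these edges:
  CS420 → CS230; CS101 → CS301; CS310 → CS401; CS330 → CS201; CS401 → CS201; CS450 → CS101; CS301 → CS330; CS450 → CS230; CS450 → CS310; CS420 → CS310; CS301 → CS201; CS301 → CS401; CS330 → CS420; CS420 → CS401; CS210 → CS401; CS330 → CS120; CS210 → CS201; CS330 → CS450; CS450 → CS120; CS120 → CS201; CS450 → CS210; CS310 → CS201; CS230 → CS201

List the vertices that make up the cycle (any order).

CS101, CS301, CS330, CS450

DFS with gray/black marking from CS330:
CS330 gray
  CS450 gray
    CS101 gray
      CS301 gray
        CS401 gray
          CS201 gray
          CS201 black
        CS401 black
        CS301→CS201: CS201 black — skip
        CS301→CS330: CS330 is gray → back edge
Back edge closes the cycle CS330 → CS450 → CS101 → CS301 → CS330; its vertices are {CS101, CS301, CS330, CS450}.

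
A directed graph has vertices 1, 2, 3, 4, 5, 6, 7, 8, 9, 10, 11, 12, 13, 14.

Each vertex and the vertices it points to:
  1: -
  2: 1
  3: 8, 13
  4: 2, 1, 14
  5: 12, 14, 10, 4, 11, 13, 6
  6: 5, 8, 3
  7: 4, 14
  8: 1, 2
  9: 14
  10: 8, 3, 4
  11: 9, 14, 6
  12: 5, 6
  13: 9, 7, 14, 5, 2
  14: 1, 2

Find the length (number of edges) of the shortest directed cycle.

For each vertex v, BFS finds the shortest path from v back to v.
The shortest such closed walk is 5 → 12 → 5, length 2.

2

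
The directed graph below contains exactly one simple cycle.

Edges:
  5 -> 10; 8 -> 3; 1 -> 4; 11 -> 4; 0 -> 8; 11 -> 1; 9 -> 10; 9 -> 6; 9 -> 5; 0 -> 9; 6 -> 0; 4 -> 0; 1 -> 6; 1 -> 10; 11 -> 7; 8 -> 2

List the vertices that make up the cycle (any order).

DFS with gray/black marking from 6:
6 gray
  0 gray
    9 gray
      10 gray
      10 black
      5 gray
        5→10: 10 black — skip
      5 black
      9→6: 6 is gray → back edge
Back edge closes the cycle 6 → 0 → 9 → 6; its vertices are {0, 6, 9}.

0, 6, 9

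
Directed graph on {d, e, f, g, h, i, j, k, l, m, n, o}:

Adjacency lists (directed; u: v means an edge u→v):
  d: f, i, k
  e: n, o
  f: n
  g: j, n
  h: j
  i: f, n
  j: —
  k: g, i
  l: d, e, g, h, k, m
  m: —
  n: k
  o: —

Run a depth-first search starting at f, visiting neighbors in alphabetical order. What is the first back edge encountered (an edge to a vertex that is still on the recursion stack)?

g->n

DFS from f (visiting neighbors in alphabetical order); mark gray on enter, black on exit:
f gray
  n gray
    k gray
      g gray
        j gray
        j black
        g→n: n is gray → back edge
First back edge: g → n.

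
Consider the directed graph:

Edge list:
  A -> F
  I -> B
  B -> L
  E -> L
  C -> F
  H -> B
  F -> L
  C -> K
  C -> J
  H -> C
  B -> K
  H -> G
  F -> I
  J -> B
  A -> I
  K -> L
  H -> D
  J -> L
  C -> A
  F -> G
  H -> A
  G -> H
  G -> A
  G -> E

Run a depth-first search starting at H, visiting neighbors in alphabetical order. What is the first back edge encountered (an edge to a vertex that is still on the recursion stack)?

G->A

DFS from H (visiting neighbors in alphabetical order); mark gray on enter, black on exit:
H gray
  A gray
    F gray
      G gray
        G→A: A is gray → back edge
First back edge: G → A.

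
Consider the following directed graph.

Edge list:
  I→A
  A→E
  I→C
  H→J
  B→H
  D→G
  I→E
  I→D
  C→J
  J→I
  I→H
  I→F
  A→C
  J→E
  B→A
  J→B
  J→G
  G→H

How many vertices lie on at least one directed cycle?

A vertex is on a directed cycle iff it belongs to a strongly connected component of size ≥ 2 (or has a self-loop).
The vertices on cycles are {A, B, C, D, G, H, I, J} — 8 in total.

8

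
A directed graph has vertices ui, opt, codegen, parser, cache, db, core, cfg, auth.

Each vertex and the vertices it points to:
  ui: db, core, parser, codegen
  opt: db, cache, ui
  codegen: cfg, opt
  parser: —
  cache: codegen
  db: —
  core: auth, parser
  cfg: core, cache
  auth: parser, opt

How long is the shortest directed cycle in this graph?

3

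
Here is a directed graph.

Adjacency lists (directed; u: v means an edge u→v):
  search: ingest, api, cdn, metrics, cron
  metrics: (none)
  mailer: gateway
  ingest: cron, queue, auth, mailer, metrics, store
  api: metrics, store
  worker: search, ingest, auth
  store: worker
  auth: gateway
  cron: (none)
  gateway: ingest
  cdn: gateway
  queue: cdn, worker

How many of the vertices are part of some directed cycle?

A vertex is on a directed cycle iff it belongs to a strongly connected component of size ≥ 2 (or has a self-loop).
The vertices on cycles are {api, cdn, auth, queue, store, ingest, mailer, search, worker, gateway} — 10 in total.

10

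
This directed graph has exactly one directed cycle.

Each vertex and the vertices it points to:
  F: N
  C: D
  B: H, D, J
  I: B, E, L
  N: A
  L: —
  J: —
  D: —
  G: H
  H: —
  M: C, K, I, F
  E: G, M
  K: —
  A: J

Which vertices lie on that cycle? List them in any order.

E, I, M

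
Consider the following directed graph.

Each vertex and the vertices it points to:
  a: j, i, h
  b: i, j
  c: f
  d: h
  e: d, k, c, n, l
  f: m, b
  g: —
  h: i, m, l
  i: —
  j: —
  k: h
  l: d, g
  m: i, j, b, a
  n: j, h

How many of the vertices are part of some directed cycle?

5

A vertex is on a directed cycle iff it belongs to a strongly connected component of size ≥ 2 (or has a self-loop).
The vertices on cycles are {a, d, h, l, m} — 5 in total.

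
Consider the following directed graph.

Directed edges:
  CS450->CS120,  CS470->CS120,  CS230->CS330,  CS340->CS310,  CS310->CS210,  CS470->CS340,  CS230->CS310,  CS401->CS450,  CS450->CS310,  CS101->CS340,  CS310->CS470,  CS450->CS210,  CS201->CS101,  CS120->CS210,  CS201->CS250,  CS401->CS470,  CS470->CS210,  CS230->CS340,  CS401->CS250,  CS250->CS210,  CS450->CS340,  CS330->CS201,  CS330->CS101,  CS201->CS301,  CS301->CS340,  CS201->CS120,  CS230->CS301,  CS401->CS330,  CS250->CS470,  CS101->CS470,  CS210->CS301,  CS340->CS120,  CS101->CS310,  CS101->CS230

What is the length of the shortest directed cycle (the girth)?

3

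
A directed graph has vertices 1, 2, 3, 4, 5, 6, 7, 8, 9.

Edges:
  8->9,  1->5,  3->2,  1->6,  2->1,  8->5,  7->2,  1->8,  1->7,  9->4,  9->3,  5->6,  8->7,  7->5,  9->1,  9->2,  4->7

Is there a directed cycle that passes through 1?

1 is on a cycle iff 1 can reach itself via ≥1 edge.
1 → 7 → 2 → 1 — yes.

Yes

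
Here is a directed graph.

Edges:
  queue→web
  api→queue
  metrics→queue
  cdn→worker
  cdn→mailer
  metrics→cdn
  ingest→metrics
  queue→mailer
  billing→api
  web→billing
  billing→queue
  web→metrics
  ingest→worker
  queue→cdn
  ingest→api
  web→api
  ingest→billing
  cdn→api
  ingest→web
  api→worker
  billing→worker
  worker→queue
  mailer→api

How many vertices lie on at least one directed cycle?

8

A vertex is on a directed cycle iff it belongs to a strongly connected component of size ≥ 2 (or has a self-loop).
The vertices on cycles are {api, cdn, web, queue, mailer, worker, billing, metrics} — 8 in total.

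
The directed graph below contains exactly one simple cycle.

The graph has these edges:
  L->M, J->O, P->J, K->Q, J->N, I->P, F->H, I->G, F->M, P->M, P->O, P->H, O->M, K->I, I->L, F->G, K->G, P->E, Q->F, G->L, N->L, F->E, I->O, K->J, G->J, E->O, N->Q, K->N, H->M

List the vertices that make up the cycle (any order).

DFS with gray/black marking from Q:
Q gray
  F gray
    M gray
    M black
    H gray
      H→M: M black — skip
    H black
    G gray
      L gray
        L→M: M black — skip
      L black
      J gray
        O gray
          O→M: M black — skip
        O black
        N gray
          N→L: L black — skip
          N→Q: Q is gray → back edge
Back edge closes the cycle Q → F → G → J → N → Q; its vertices are {F, G, J, N, Q}.

F, G, J, N, Q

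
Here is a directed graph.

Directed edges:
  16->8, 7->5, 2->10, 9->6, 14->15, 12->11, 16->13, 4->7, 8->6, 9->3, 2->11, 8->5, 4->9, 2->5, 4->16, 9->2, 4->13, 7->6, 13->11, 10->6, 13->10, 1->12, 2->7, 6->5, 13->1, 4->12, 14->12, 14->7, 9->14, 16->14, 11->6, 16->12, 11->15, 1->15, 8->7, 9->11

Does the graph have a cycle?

No

DFS with white/gray/black marking, starting from 2:
2 gray
  7 gray
    5 gray
    5 black
    6 gray
      6→5: 5 black — skip
    6 black
  7 black
  11 gray
    15 gray
    15 black
    11→6: 6 black — skip
  11 black
  10 gray
    10→6: 6 black — skip
  10 black
  2→5: 5 black — skip
2 black
12 gray
  12→11: 11 black — skip
12 black
8 gray
  8→7: 7 black — skip
  8→5: 5 black — skip
  8→6: 6 black — skip
8 black
14 gray
  14→7: 7 black — skip
  14→15: 15 black — skip
  14→12: 12 black — skip
14 black
4 gray
  16 gray
    16→14: 14 black — skip
    13 gray
      13→10: 10 black — skip
      1 gray
        1→12: 12 black — skip
        1→15: 15 black — skip
      1 black
      13→11: 11 black — skip
    13 black
    16→8: 8 black — skip
    16→12: 12 black — skip
  16 black
  4→7: 7 black — skip
  9 gray
    9→11: 11 black — skip
    9→14: 14 black — skip
    3 gray
    3 black
    9→2: 2 black — skip
    9→6: 6 black — skip
  9 black
  4→12: 12 black — skip
  4→13: 13 black — skip
4 black
Every edge goes to a white or black vertex — no back edge, so the graph is acyclic.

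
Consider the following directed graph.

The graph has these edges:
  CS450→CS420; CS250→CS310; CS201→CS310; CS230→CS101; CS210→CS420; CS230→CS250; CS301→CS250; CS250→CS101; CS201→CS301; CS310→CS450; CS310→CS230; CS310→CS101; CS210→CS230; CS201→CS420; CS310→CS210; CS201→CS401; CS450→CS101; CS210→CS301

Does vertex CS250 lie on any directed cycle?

Yes

CS250 is on a cycle iff CS250 can reach itself via ≥1 edge.
CS250 → CS310 → CS230 → CS250 — yes.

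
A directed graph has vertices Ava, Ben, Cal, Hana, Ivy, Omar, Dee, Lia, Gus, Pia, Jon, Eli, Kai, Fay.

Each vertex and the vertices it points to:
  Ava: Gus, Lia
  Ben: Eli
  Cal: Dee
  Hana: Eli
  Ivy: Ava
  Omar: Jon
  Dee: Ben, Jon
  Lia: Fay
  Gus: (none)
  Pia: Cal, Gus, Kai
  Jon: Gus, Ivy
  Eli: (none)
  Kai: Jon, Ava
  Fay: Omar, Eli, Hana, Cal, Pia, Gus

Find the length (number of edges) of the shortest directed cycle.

5

For each vertex v, BFS finds the shortest path from v back to v.
The shortest such closed walk is Fay → Pia → Kai → Ava → Lia → Fay, length 5.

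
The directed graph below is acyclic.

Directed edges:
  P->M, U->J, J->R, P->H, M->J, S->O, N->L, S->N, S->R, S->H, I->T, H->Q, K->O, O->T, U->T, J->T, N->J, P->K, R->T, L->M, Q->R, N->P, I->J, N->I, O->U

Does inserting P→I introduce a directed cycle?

No

Adding P→I creates a cycle iff I can already reach P.
Explore from I: no path reaches P. The graph stays acyclic.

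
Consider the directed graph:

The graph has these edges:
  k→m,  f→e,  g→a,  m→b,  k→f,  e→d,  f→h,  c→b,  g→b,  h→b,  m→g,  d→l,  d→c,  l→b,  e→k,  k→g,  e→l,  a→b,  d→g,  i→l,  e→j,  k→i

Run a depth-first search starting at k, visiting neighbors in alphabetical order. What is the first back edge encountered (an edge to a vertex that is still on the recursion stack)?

DFS from k (visiting neighbors in alphabetical order); mark gray on enter, black on exit:
k gray
  f gray
    e gray
      d gray
        c gray
          b gray
          b black
        c black
        g gray
          a gray
            a→b: b black — skip
          a black
          g→b: b black — skip
        g black
        l gray
          l→b: b black — skip
        l black
      d black
      j gray
      j black
      e→k: k is gray → back edge
First back edge: e → k.

e→k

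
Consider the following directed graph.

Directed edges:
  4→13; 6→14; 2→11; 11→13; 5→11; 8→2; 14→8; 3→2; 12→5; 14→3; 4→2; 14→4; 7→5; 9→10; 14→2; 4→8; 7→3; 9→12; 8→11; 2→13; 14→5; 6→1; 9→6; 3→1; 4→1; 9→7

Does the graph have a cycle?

No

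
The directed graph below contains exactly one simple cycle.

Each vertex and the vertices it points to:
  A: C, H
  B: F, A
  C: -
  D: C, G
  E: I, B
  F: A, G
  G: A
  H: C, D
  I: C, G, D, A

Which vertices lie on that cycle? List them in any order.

A, D, G, H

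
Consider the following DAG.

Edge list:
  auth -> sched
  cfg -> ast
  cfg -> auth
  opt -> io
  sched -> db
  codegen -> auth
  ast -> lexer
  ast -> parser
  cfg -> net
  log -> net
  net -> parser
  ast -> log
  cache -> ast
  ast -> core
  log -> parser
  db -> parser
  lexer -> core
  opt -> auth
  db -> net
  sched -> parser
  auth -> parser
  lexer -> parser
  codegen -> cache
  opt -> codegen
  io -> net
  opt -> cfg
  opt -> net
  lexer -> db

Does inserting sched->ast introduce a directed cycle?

No

Adding sched→ast creates a cycle iff ast can already reach sched.
Explore from ast: no path reaches sched. The graph stays acyclic.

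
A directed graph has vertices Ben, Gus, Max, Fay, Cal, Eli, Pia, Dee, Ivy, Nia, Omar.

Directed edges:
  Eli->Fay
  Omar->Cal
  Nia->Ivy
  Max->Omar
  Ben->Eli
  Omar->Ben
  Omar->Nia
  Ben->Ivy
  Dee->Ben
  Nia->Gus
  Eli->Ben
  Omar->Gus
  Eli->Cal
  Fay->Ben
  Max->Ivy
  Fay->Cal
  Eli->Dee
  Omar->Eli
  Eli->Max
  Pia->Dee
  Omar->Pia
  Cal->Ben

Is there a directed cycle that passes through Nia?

No

Nia lies on a cycle iff there is a path from Nia back to itself.
Exploring from Nia, it never reaches itself; equivalently, its strongly connected component is a singleton.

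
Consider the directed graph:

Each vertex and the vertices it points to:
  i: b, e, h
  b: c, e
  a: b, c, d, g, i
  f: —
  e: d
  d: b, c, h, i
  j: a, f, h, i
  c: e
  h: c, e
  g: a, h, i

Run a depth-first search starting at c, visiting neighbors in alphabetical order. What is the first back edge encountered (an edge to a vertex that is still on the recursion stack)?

b->c

DFS from c (visiting neighbors in alphabetical order); mark gray on enter, black on exit:
c gray
  e gray
    d gray
      b gray
        b→c: c is gray → back edge
First back edge: b → c.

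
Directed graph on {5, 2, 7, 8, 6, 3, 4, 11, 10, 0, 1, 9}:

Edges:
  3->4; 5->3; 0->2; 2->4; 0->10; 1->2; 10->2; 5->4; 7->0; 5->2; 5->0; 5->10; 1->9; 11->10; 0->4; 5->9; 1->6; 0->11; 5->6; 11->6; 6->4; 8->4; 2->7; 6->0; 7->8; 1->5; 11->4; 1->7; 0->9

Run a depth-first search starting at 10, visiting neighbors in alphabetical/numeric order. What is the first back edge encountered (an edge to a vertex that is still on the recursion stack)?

0->2

DFS from 10 (visiting neighbors in alphabetical/numeric order); mark gray on enter, black on exit:
10 gray
  2 gray
    4 gray
    4 black
    7 gray
      0 gray
        0→2: 2 is gray → back edge
First back edge: 0 → 2.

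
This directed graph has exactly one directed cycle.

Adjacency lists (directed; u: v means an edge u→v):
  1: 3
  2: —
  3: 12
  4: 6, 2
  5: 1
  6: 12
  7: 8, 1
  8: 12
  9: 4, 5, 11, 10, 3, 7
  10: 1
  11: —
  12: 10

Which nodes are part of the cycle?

1, 3, 10, 12

DFS with gray/black marking from 10:
10 gray
  1 gray
    3 gray
      12 gray
        12→10: 10 is gray → back edge
Back edge closes the cycle 10 → 1 → 3 → 12 → 10; its vertices are {1, 3, 10, 12}.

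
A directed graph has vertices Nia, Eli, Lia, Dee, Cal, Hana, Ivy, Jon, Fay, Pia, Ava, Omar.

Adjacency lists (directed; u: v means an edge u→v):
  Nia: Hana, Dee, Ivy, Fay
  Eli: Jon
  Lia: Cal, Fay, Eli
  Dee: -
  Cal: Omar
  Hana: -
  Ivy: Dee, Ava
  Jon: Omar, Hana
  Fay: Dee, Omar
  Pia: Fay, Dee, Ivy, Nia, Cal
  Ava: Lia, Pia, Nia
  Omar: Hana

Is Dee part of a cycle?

No

Dee lies on a cycle iff there is a path from Dee back to itself.
Exploring from Dee, it never reaches itself; equivalently, its strongly connected component is a singleton.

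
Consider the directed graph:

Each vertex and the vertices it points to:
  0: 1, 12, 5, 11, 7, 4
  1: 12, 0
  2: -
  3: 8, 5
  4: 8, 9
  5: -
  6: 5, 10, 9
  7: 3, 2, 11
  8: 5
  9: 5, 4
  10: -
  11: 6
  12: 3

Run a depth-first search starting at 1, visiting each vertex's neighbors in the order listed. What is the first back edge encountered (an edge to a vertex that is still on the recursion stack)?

0->1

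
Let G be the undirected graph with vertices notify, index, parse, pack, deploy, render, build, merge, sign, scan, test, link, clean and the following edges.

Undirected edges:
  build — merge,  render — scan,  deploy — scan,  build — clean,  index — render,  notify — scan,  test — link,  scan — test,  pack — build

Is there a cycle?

DFS, tracking each vertex's parent; an edge to a visited non-parent vertex closes a cycle.
Start from render:
visit render (parent –)
  visit scan (parent render)
    visit test (parent scan)
      visit link (parent test)
        link–test: parent, skip
      test–scan: parent, skip
    visit deploy (parent scan)
      deploy–scan: parent, skip
    visit notify (parent scan)
      notify–scan: parent, skip
    scan–render: parent, skip
  visit index (parent render)
    index–render: parent, skip
visit parse (parent –)
visit pack (parent –)
  visit build (parent pack)
    build–pack: parent, skip
    visit clean (parent build)
      clean–build: parent, skip
    visit merge (parent build)
      merge–build: parent, skip
visit sign (parent –)
No non-parent visited neighbor found — the graph is a forest.

No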